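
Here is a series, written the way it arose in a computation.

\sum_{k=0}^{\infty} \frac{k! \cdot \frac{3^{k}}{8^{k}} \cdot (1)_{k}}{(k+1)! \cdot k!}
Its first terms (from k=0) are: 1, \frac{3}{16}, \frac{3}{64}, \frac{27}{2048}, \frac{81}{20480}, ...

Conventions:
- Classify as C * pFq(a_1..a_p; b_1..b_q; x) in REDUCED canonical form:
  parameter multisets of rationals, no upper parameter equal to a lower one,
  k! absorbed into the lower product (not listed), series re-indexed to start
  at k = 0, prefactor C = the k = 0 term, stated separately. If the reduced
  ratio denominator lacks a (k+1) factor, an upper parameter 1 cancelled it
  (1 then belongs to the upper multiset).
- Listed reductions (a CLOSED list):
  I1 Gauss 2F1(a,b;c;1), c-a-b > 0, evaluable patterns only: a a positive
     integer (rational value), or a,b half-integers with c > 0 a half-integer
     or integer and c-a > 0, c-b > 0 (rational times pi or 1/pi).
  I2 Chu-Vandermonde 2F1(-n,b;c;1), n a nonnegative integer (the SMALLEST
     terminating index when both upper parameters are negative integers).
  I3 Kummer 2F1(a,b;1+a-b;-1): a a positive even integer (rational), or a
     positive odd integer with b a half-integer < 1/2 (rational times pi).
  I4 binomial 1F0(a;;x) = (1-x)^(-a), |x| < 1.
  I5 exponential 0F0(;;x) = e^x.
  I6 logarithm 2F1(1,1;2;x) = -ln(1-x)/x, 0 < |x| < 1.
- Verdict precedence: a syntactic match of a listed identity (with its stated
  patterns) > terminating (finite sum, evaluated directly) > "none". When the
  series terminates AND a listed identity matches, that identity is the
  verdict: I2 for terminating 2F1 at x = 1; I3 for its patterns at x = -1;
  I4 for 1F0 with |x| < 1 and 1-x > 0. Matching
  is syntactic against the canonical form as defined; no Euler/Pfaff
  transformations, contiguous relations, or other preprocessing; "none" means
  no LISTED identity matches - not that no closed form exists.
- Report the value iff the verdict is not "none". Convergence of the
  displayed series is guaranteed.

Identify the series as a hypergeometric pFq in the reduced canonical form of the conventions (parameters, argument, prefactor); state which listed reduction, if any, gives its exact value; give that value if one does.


Canonical form: C = 1 times 2F1 with upper {1, 1}, lower {2}, x = \frac{3}{8}. Verdict at x = \frac{3}{8}: the logarithmic series (I6) matches (the logarithm: parameters (1,1;2), x = \frac{3}{8}). Its exact value is \left(-\frac{8}{3}\right) \cdot \ln\left(\frac{5}{8}\right).

Structural cue: with t_0 = 1, the factorial ratio (C = 1) (k+a-1)!/(a-1)! is a rising factorial (a)_k.
Term ratio: r(k) = \frac{3}{8} * (k+1) (k+1) / [(k+2) (k+1)] - rational; roots negated = parameters, x = \frac{3}{8}, C = 1.


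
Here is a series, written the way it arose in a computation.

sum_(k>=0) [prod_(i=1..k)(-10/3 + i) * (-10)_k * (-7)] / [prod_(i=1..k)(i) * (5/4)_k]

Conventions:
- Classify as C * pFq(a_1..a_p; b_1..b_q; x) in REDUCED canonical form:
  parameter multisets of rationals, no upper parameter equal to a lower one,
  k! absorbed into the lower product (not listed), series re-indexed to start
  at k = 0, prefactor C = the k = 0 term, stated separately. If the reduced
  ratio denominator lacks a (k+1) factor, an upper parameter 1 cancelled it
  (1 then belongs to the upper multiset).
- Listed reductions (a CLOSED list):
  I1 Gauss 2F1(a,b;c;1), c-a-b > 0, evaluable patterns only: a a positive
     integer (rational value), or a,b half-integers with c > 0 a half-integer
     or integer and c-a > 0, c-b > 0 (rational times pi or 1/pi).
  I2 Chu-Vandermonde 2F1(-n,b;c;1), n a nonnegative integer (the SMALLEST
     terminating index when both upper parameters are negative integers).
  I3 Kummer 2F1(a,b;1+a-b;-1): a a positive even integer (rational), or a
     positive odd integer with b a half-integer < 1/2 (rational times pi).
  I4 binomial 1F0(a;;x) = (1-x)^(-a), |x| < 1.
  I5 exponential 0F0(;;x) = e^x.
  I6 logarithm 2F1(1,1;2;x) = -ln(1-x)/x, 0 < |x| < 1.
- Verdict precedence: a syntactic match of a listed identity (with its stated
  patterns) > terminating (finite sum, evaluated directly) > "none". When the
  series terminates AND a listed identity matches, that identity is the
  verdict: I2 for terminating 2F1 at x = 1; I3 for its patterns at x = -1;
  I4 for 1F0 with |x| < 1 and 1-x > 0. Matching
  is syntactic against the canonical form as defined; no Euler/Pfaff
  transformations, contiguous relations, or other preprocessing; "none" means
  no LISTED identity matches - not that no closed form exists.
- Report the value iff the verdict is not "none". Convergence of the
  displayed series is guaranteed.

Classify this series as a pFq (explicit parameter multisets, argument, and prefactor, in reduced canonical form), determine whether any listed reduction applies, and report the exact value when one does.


Key step: from the first term -7: the running product (prefactor -7) telescopes to a rising factorial.
Term ratio: r(k) = 1 * (k-10) (k-7/3) / [(k+5/4) (k+1)] - rational; roots negated = parameters, x = 1, C = -7.

With C = -7: the canonical form is 2F1(-10, -7/3; 5/4; 1). Verdict: Chu-Vandermonde (I2) applies (terminating 2F1 at x = 1 with n = 10, b = -7/3, c = 5/4). Sum: -10060716675657851/17885458193445.


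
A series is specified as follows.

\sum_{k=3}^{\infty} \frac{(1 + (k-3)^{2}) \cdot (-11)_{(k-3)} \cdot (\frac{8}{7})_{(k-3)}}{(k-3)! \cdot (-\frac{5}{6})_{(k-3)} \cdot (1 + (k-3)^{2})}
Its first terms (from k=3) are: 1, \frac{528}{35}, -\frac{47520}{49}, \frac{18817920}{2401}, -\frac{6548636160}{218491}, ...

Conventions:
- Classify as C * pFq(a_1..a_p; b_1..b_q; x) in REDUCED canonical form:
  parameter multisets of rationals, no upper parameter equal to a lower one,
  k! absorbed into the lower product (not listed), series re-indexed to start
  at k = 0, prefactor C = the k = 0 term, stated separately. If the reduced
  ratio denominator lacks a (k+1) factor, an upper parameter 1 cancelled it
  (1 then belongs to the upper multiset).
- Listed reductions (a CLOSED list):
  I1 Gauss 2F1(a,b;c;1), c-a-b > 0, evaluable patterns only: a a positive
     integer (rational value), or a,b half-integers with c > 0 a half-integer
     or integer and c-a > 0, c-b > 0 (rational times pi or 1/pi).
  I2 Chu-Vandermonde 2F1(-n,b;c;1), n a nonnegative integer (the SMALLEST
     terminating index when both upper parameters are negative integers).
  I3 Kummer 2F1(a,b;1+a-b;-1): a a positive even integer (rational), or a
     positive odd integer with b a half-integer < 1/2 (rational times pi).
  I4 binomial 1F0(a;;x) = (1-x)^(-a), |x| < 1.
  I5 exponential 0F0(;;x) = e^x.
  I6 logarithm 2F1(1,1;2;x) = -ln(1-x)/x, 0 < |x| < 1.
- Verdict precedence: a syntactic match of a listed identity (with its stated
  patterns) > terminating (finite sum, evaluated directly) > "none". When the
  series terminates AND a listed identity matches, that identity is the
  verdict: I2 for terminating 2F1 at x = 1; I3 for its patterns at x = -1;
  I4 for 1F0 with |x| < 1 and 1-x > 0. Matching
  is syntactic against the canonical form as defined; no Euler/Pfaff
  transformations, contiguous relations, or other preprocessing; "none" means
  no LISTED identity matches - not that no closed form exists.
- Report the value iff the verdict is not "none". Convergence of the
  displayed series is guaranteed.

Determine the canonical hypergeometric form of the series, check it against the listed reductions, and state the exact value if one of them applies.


Structural cue: t_0 being 1, striking the common factor k^2 + 1 reduces the term (C = 1, x = 1).
Term ratio: r(k) = 1 * (k-11) (k+\frac{8}{7}) / [(k-\frac{5}{6}) (k+1)] ; factor over Q: parameters, x = 1, and C = 1.

Reduced: x = 1, 2F1, upper = {-11, \frac{8}{7}}, lower = {-\frac{5}{6}}, C = 1. Verdict at x = 1: Vandermonde's identity (I2) matches (terminating 2F1 at x = 1 with n = 11, b = 8/7, c = -\frac{5}{6}). Value: -\frac{9216163007380199}{369512885664956425}.


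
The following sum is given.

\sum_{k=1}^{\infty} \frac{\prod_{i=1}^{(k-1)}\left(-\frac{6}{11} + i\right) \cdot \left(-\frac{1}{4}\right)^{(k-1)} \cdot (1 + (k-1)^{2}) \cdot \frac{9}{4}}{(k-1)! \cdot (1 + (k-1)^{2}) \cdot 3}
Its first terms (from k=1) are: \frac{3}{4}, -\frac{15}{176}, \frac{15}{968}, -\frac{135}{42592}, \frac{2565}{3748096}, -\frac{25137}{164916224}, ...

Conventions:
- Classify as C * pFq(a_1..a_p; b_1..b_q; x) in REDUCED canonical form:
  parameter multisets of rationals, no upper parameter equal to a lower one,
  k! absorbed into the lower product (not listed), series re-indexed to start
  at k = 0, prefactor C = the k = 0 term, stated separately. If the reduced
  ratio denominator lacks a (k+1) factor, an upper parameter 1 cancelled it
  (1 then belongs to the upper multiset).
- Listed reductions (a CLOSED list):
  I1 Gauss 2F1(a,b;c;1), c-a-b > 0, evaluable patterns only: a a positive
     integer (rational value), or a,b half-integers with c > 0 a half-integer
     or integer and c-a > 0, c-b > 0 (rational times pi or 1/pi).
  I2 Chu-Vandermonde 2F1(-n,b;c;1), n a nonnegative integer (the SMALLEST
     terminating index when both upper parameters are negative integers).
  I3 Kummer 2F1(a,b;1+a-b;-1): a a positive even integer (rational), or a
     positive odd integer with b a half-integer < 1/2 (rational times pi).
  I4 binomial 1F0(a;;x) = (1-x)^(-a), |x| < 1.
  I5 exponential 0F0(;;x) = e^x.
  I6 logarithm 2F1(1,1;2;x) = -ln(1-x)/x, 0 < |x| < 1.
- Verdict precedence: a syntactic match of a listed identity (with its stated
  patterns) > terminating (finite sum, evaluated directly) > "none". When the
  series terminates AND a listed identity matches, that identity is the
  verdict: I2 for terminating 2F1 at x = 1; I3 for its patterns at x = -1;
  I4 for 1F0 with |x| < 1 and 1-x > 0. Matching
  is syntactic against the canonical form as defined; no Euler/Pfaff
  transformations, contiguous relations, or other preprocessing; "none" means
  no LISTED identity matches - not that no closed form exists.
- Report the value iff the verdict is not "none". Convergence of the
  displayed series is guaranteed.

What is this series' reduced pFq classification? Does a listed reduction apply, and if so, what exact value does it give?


Reduced: x = -\frac{1}{4}, 1F0, upper = {\frac{5}{11}}, lower = {-}, C = \frac{3}{4}. Verdict at x = -\frac{1}{4}: binomial (I4) matches (the 1F0 binomial series: exponent -5/11, x = -\frac{1}{4}). Its exact value is \frac{3}{4} \cdot \left(\frac{5}{4}\right)^{-\frac{5}{11}}.

Key step: t_0 being \frac{3}{4}, the running product (prefactor 3/4) telescopes to a rising factorial.
Consecutive-term ratio: r(k) = -\frac{1}{4} * (k+\frac{5}{11}) / [(k+1)] - rational in k, leading ratio -\frac{1}{4}; with t_0 = \frac{3}{4}, classification follows.


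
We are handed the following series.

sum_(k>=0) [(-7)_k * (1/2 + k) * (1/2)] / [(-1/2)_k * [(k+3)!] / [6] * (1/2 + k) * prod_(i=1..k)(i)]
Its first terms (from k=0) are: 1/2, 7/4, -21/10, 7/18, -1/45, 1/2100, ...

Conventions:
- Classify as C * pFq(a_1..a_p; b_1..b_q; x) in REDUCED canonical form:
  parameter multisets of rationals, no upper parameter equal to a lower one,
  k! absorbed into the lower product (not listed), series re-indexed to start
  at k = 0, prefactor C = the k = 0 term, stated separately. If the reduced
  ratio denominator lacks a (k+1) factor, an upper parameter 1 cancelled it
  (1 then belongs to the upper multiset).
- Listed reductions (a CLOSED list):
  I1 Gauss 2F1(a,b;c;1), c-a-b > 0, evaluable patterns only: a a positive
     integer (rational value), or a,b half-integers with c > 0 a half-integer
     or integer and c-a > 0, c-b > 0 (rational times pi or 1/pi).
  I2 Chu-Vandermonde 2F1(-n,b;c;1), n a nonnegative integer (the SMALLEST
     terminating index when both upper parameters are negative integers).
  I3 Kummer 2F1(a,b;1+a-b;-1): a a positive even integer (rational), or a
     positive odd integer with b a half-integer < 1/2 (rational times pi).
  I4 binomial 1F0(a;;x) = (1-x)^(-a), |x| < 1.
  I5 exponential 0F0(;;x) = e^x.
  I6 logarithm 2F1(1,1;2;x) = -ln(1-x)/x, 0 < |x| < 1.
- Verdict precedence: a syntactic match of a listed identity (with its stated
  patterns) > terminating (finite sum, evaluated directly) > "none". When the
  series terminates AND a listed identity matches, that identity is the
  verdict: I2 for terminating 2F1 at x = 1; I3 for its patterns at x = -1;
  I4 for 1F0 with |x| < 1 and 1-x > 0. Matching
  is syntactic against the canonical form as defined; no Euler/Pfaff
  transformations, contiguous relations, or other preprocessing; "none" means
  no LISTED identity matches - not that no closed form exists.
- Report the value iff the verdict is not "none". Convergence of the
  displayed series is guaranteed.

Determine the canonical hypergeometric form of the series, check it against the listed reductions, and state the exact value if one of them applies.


Classification (C = 1/2): 1F2 with upper {-7}, lower {-1/2, 4}, argument x = 1. Verdict: terminating - upper parameter -7 makes this a finite sum (last index 7), evaluated exactly. Exact value: 16933327/32744250.

The tell: x = 1 and the product of the first k integers (C = 1/2) is k!.
Consecutive-term ratio: r(k) = 1 * (k-7) / [(k-1/2) (k+4) (k+1)] - rational in k. x = 1; t_0 = 1/2; negate the roots.


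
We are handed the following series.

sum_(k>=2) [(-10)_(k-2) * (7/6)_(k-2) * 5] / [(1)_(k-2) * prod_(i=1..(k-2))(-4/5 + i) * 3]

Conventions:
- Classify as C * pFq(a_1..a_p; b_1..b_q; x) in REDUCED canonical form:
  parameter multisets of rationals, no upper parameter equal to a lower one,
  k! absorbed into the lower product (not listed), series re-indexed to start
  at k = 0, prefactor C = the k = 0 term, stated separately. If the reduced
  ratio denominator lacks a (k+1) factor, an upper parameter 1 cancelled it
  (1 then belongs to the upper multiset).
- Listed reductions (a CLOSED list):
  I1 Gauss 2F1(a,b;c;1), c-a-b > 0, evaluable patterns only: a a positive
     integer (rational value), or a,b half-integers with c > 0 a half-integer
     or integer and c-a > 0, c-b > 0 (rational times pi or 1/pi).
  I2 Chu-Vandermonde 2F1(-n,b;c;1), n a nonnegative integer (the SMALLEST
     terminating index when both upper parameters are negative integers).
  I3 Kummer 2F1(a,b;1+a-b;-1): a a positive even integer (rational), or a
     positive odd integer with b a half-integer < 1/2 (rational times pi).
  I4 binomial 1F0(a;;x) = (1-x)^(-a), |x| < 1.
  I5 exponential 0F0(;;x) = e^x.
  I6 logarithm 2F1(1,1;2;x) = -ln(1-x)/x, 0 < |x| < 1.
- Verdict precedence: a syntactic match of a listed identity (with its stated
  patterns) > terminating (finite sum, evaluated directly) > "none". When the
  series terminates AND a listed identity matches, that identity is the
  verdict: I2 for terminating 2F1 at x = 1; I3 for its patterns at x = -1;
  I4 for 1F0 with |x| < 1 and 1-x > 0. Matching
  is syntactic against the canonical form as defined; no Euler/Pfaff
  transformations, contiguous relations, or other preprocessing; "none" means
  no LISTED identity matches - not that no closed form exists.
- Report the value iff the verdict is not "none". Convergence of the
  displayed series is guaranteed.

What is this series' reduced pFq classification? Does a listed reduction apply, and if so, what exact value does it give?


Structural cue: with t_0 = 5/3, the lower running product (C = 5/3) is a rising factorial.
Step ratio: r(k) = 1 * (k-10) (k+7/6) / [(k+1/5) (k+1)] - rational in k. x = 1; t_0 = 5/3; negate the roots.

Reduced: x = 1, 2F1, upper = {-10, 7/6}, lower = {1/5}, C = 5/3. Verdict (x = 1): Vandermonde's identity (I2) applies (terminating 2F1 at x = 1 with n = 10, b = 7/6, c = 1/5). Value: -135221435617895/7094151047282688.


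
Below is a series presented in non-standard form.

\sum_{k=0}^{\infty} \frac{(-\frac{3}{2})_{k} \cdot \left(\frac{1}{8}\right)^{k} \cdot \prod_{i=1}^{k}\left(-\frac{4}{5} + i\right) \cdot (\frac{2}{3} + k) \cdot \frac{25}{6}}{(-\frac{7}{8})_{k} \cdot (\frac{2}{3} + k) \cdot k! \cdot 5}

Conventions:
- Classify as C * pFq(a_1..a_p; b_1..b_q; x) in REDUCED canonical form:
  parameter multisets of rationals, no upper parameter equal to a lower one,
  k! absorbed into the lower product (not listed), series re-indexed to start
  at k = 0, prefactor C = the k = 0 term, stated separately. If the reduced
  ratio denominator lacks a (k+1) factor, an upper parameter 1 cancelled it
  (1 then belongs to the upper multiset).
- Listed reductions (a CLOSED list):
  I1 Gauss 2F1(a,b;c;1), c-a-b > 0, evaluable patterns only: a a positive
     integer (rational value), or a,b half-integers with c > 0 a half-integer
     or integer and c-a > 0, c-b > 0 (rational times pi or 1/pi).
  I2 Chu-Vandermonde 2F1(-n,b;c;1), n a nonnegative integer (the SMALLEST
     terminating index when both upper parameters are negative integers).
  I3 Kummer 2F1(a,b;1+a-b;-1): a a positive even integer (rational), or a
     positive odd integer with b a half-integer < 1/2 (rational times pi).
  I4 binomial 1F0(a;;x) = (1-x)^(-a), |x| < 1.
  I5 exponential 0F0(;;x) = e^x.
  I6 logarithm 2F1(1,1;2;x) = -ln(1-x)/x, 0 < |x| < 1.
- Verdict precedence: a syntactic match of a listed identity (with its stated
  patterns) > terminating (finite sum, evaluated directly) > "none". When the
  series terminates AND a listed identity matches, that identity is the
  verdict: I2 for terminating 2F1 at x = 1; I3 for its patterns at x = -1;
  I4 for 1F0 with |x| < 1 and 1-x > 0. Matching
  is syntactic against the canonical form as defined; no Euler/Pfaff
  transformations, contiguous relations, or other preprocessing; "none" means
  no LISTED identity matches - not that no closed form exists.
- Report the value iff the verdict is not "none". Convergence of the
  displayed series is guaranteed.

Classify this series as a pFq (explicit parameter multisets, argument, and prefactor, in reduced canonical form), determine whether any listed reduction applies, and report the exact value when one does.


x = \frac{1}{8} here; the reduced form reads 2F1, upper {-\frac{3}{2}, \frac{1}{5}}, lower {-\frac{7}{8}}, C = \frac{5}{6}. Verdict: none (x = \frac{1}{8}): each listed identity misses the multisets {-\frac{3}{2}, \frac{1}{5}} ; {-\frac{7}{8}}.

First insight: t_0 = \frac{5}{6} here, and the running product (prefactor 5/6) telescopes to a rising factorial.
Adjacent-term ratio: r(k) = \frac{1}{8} * (k-\frac{3}{2}) (k+\frac{1}{5}) / [(k-\frac{7}{8}) (k+1)] - rational in k. x = \frac{1}{8}; t_0 = \frac{5}{6}; negate the roots.


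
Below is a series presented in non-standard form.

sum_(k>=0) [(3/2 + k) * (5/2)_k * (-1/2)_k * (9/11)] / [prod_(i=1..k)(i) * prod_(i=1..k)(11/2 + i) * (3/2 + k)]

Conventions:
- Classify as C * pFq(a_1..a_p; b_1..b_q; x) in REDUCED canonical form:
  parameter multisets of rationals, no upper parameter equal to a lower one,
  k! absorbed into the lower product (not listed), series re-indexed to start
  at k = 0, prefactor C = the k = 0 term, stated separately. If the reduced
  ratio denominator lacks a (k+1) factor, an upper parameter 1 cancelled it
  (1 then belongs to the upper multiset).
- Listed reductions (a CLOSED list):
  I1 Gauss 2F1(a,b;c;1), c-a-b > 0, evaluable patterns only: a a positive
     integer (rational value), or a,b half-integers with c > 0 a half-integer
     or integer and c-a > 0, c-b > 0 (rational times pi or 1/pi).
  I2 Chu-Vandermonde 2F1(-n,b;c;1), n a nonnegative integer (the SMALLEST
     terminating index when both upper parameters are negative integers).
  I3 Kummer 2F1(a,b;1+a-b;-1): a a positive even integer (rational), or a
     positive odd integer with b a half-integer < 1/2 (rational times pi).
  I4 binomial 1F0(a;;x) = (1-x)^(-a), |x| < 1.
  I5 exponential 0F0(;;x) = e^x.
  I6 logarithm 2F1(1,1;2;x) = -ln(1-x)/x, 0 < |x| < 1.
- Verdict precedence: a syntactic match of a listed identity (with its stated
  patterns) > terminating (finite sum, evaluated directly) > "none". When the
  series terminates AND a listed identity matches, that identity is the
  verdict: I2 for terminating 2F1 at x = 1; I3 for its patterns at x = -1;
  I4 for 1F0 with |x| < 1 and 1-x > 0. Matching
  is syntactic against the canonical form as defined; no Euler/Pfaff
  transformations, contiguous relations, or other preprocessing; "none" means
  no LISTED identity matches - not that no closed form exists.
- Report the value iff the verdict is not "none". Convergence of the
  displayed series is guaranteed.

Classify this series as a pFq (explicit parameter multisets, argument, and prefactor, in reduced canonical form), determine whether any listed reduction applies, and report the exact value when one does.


At argument 1: a 2F1 with upper {-1/2, 5/2}, lower {13/2}, scaled by C = 9/11. Verdict (x = 1): the half-integer Gauss pattern (I1) applies (x = 1; upper {-1/2, 5/2} half-integers, c = 13/2 in the evaluable pattern). Its exact value is (6615/32768) * pi.

Key step: t_0 being 9/11, the lower running product (C = 9/11, x = 1) is a rising factorial.
Ratio: r(k) = 1 * (k-1/2) (k+5/2) / [(k+13/2) (k+1)] - rational in k. x = 1; t_0 = 9/11; negate the roots.


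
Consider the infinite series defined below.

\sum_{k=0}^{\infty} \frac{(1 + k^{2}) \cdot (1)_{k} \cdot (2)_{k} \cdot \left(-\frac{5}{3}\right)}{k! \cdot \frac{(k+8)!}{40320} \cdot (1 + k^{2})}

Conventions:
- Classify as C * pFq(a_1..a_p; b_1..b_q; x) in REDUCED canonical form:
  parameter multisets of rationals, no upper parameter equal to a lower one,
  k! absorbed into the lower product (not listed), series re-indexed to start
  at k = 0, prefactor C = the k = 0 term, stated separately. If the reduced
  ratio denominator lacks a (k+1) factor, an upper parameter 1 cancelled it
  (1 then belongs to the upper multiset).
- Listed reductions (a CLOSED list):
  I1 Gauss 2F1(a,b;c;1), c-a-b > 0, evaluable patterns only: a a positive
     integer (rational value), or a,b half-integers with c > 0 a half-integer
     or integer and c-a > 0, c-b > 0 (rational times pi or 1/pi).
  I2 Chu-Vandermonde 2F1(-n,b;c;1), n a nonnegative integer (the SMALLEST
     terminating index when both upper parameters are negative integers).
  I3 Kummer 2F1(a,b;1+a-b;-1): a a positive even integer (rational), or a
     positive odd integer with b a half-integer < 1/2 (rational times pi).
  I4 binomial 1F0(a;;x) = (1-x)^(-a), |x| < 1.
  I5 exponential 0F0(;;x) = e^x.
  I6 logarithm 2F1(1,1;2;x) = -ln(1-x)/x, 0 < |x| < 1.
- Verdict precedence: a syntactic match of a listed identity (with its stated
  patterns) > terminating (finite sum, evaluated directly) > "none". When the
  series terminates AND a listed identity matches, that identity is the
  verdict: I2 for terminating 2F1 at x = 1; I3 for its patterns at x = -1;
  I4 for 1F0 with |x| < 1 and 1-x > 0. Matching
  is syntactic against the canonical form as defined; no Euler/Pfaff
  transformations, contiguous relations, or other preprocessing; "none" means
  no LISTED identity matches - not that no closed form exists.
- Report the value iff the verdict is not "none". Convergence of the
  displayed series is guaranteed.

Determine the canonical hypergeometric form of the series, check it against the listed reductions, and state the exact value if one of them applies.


At argument 1: a 2F1 with upper {1, 2}, lower {9}, scaled by C = -\frac{5}{3}. Verdict: this is the Gauss summation I1 (x = 1: the Gamma ratio telescopes since c-a-b = 6 > 0 and a = 1 in Z>0). Value: -\frac{20}{9}.

Key observation: t_0 = -\frac{5}{3} here, and striking the common factor k^2 + 1 reduces the term (C = -5/3, x = 1).
Step ratio: r(k) = 1 * (k+1) (k+2) / [(k+9) (k+1)] - rational in k. x = 1; t_0 = -\frac{5}{3}; negate the roots.


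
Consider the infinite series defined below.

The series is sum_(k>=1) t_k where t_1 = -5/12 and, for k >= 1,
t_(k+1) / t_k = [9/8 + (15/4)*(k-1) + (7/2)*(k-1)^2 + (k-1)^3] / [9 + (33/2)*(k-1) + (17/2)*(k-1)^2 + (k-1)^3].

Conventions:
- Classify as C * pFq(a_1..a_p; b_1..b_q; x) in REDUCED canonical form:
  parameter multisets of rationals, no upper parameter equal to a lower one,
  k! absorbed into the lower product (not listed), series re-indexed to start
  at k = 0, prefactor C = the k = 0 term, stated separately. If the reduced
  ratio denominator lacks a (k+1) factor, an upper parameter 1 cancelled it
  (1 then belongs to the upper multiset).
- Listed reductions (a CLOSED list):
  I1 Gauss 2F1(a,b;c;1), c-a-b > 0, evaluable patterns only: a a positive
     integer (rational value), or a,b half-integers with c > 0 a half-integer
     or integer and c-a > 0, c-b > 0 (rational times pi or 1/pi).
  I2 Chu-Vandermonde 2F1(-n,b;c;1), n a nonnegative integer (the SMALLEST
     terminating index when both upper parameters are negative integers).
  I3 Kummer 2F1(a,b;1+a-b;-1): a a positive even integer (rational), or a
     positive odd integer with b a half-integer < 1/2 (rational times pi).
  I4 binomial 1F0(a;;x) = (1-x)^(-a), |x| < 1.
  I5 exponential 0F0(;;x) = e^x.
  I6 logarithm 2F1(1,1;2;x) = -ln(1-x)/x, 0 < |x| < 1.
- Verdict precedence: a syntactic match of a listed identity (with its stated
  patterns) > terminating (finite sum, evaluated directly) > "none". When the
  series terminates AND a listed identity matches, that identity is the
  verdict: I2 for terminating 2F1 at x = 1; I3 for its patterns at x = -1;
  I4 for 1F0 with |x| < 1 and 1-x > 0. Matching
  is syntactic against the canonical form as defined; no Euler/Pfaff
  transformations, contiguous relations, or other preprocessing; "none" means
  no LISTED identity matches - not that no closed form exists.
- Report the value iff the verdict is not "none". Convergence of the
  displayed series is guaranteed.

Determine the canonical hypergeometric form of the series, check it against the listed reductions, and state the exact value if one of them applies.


Reduced: x = 1, 2F1, upper = {1/2, 3/2}, lower = {6}, C = -5/12. Verdict: Gauss's theorem I1 (half-integer case) matches (x = 1; upper {1/2, 3/2} half-integers, c = 6 in the evaluable pattern). Its exact value is (-2048/1323) / pi.

The tell: t_0 = -5/12 here, and cancel k + 3/2 from the displayed ratio first; then C = -5/12.
Term ratio: r(k) = 1 * (k+1/2) (k+3/2) / [(k+6) (k+1)] - rational in k. x = 1; t_0 = -5/12; negate the roots.


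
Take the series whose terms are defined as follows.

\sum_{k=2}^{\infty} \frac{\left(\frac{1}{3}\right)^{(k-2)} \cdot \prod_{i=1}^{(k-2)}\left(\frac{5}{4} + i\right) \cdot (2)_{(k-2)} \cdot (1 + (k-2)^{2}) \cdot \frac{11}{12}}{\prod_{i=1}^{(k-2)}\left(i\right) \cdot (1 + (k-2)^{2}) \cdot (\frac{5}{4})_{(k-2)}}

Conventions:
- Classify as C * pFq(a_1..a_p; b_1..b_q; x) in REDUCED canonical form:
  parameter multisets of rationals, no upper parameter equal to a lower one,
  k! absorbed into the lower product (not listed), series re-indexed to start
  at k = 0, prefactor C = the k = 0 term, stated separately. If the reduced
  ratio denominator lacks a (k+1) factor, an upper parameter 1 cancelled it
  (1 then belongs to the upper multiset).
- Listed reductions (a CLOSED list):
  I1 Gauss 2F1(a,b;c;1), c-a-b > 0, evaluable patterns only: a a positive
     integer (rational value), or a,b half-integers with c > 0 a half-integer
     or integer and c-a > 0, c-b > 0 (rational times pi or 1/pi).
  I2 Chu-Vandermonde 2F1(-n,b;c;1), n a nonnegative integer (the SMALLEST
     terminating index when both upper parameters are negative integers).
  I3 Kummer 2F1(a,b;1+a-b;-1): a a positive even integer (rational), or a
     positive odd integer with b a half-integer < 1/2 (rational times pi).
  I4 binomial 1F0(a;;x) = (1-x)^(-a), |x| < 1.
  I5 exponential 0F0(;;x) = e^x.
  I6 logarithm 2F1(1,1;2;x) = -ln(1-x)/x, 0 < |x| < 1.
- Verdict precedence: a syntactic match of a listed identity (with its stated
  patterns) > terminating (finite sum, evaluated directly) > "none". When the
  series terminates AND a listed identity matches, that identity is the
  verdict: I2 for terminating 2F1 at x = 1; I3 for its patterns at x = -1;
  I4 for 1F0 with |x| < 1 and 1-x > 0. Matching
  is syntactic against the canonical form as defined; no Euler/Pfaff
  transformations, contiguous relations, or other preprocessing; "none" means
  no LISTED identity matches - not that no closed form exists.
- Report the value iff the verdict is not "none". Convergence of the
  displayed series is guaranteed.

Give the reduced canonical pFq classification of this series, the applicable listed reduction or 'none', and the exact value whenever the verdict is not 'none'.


The tell: from the first term \frac{11}{12}: striking the common factor k^2 + 1 reduces the term (C = 11/12, x = 1/3).
Adjacent-term ratio: r(k) = \frac{1}{3} * (k+2) (k+\frac{9}{4}) / [(k+\frac{5}{4}) (k+1)] - rational in k, leading ratio \frac{1}{3}; with t_0 = \frac{11}{12}, classification follows.

Canonical form: C = \frac{11}{12} times 2F1 with upper {2, \frac{9}{4}}, lower {\frac{5}{4}}, x = \frac{1}{3}. Verdict: none. Every listed pattern misses the 2F1 form at \frac{1}{3}, upper {2, \frac{9}{4}}.


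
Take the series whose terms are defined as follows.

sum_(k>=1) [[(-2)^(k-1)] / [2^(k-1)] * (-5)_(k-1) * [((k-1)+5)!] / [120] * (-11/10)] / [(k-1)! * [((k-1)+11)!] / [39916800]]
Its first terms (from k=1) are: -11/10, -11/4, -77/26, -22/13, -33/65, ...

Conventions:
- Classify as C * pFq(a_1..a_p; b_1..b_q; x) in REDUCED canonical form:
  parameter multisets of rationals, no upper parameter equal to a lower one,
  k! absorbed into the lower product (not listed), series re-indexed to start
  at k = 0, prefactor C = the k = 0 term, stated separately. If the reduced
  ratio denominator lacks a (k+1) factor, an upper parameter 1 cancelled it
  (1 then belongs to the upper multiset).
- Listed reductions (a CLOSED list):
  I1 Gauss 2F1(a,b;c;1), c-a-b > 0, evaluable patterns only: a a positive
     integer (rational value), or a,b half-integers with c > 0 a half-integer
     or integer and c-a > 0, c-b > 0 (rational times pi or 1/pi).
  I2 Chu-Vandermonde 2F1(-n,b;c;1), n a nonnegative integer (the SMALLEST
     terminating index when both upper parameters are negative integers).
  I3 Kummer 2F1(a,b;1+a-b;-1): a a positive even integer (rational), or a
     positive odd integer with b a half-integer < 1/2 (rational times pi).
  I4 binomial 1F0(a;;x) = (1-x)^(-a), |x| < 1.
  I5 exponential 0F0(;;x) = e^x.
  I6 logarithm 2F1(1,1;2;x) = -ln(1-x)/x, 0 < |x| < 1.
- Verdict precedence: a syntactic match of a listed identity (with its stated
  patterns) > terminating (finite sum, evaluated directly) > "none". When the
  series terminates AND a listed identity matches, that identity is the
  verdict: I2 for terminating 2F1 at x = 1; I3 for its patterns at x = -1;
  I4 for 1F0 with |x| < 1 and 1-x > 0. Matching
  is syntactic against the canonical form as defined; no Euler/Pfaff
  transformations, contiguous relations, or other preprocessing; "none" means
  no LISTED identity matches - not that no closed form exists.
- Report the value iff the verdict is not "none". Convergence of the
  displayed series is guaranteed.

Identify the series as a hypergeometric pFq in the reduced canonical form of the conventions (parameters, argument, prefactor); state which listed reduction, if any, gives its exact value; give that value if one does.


Prefactor -11/10, argument -1: 2F1 with upper {-5, 6} over lower {12}. Verdict at x = -1: the Kummer evaluation I3 matches (x = -1; c = 12 equals 1+a-b for upper {-5, 6}: listed pattern). Its exact value is -363/40.

Key observation: from the first term -11/10: the two k-th powers (prefactor -11/10) combine into one argument.
Ratio: r(k) = (-1) * (k-5) (k+6) / [(k+12) (k+1)] - rational in k, leading ratio (-1); with t_0 = -11/10, classification follows.


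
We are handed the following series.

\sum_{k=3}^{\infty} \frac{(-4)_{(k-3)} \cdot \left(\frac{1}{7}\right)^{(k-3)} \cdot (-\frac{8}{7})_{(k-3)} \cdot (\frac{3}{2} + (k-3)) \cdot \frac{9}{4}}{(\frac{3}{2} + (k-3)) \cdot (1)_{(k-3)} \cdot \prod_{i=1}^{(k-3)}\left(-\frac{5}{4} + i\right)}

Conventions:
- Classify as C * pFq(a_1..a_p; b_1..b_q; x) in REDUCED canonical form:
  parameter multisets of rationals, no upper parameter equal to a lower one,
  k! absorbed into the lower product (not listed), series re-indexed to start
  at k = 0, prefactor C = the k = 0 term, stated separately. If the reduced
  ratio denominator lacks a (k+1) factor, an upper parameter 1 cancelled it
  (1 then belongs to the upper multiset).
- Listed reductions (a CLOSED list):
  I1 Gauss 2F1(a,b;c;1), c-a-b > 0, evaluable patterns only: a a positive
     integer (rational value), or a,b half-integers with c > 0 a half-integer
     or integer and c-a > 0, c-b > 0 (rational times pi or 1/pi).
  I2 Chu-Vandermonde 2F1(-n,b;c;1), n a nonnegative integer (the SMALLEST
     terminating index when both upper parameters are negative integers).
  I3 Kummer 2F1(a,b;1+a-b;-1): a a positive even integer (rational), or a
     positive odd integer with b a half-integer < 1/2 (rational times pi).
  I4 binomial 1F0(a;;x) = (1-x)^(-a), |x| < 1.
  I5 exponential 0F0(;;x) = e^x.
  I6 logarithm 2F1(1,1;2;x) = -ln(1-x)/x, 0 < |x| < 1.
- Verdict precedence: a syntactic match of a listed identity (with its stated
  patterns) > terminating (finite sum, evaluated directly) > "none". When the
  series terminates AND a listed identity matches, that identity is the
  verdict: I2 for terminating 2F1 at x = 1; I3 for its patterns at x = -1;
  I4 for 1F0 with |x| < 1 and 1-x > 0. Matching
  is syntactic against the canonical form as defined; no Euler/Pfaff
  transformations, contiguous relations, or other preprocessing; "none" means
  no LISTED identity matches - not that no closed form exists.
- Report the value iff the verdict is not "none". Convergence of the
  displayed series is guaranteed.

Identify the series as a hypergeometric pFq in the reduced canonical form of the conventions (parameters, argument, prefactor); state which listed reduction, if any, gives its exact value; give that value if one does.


Classification (C = \frac{9}{4}): 2F1 with upper {-4, -\frac{8}{7}}, lower {-\frac{1}{4}}, argument x = \frac{1}{7}. Verdict: terminating - upper parameter -4 makes this a finite sum (last index 4), evaluated exactly. Hence: -\frac{6847495947}{1775558708}.

The tell: t_0 = \frac{9}{4} here, and (1)_k (C = 9/4) is k! itself.
Ratio: r(k) = \frac{1}{7} * (k-4) (k-\frac{8}{7}) / [(k-\frac{1}{4}) (k+1)] - poly over poly, x = \frac{1}{7} from leading terms; C = \frac{9}{4} at k = 0.


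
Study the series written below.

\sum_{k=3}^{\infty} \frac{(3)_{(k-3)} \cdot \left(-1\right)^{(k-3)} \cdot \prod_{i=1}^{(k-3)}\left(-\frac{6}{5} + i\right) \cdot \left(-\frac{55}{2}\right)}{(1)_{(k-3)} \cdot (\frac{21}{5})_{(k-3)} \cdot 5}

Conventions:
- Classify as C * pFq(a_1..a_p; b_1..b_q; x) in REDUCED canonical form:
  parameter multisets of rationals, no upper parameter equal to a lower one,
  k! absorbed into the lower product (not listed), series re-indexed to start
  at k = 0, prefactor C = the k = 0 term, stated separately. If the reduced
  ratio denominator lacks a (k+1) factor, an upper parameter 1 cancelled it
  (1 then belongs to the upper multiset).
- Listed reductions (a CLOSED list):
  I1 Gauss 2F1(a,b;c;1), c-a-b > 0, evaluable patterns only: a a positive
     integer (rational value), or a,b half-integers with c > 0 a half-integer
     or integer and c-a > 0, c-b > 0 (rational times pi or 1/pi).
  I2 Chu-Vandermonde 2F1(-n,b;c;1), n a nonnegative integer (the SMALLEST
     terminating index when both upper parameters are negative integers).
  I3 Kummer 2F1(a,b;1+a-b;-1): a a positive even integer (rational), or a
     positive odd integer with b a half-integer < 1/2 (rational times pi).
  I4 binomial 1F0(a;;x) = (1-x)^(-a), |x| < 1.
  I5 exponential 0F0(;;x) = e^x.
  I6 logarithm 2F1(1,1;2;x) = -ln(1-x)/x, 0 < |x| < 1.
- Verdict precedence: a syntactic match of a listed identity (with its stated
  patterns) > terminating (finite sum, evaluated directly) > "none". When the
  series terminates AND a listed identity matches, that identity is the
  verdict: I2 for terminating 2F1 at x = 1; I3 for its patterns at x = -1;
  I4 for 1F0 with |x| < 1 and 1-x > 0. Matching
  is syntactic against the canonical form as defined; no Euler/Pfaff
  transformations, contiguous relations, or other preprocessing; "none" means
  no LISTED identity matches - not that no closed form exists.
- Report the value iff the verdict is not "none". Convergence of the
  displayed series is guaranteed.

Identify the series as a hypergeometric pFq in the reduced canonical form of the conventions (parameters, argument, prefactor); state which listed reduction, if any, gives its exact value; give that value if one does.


Structural cue: x = -1 and the running product (prefactor -11/2) telescopes to a rising factorial.
Consecutive-term ratio: r(k) = -1 * (k-\frac{1}{5}) (k+3) / [(k+\frac{21}{5}) (k+1)] - rational in k, leading ratio -1; with t_0 = -\frac{11}{2}, classification follows.

This is -\frac{11}{2} * 2F1(-\frac{1}{5}, 3; \frac{21}{5}; -1) in reduced canonical form. Verdict: none (x = -1): each listed identity misses the multisets {-\frac{1}{5}, 3} ; {\frac{21}{5}}.


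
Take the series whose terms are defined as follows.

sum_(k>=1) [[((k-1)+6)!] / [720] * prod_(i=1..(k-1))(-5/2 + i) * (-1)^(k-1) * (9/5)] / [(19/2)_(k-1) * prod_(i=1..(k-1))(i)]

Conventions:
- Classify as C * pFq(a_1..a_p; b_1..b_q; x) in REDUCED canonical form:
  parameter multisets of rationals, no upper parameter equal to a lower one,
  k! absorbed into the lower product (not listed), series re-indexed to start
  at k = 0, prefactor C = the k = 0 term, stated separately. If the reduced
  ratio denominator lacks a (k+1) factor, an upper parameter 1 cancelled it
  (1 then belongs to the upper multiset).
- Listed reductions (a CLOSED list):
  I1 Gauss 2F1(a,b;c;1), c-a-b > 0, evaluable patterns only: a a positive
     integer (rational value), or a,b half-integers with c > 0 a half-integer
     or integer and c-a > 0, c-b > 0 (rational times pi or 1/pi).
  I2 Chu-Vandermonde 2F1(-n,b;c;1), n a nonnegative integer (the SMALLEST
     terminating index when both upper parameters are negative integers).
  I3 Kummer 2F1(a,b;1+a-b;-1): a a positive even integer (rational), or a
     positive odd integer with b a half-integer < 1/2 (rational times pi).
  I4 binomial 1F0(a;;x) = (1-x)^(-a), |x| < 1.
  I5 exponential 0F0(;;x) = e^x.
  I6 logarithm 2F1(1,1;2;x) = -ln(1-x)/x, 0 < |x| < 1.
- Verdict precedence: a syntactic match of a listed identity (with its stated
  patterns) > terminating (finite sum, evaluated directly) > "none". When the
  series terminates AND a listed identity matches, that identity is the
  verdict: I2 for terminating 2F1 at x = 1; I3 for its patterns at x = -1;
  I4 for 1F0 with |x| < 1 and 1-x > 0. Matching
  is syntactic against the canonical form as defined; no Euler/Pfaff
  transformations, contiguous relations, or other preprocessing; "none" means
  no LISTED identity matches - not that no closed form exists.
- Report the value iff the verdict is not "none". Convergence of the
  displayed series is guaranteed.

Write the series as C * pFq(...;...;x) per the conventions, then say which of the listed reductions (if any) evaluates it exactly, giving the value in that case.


Key observation: t_0 = 9/5 here, and the running product (prefactor 9/5) telescopes to a rising factorial.
Ratio: r(k) = (-1) * (k-3/2) (k+7) / [(k+19/2) (k+1)] - rational in k. x = (-1); t_0 = 9/5; negate the roots.

This is 9/5 * 2F1(-3/2, 7; 19/2; -1) in reduced canonical form. Verdict: the Kummer evaluation I3 applies (x = -1; c = 19/2 equals 1+a-b for upper {-3/2, 7}: listed pattern). Hence: (1378377/1048576) * pi.


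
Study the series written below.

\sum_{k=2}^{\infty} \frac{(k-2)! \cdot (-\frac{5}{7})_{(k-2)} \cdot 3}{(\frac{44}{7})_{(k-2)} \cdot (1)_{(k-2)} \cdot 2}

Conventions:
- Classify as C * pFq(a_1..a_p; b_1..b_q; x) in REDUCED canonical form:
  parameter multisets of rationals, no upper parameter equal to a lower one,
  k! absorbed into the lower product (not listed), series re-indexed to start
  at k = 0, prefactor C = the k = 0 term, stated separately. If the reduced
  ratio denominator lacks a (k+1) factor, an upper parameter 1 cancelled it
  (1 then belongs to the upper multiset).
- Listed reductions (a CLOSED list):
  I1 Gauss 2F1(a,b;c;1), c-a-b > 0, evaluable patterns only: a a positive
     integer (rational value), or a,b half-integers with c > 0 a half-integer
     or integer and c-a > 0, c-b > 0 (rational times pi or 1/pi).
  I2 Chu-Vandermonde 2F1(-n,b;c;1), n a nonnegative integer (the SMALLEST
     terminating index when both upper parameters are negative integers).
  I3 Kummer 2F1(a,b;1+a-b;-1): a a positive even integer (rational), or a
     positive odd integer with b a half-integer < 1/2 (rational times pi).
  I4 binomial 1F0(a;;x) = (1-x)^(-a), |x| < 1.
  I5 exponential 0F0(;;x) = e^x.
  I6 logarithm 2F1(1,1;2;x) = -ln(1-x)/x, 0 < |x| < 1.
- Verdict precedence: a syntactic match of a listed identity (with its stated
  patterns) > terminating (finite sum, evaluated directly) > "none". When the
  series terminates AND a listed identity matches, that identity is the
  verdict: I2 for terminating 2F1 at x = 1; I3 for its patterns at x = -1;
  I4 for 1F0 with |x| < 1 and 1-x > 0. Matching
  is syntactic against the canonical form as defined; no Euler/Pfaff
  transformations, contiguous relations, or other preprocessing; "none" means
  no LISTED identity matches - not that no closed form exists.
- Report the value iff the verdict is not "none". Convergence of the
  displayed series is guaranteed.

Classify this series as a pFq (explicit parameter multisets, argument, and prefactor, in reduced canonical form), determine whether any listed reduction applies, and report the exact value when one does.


The tell: with t_0 = \frac{3}{2}, the constant factors (C = 3/2, x = 1) combine into one prefactor.
Adjacent-term ratio: r(k) = 1 * (k-\frac{5}{7}) (k+1) / [(k+\frac{44}{7}) (k+1)] - rational in k, leading ratio 1; with t_0 = \frac{3}{2}, classification follows.

Reduced: x = 1, 2F1, upper = {-\frac{5}{7}, 1}, lower = {\frac{44}{7}}, C = \frac{3}{2}. Verdict: Gauss's theorem (I1) applies (x = 1: the Gamma ratio telescopes since c-a-b = 6 > 0 and a = 1 in Z>0). Exact value: \frac{37}{28}.
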